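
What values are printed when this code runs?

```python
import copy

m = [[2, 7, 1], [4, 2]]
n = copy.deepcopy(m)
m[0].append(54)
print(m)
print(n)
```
[[2, 7, 1, 54], [4, 2]]
[[2, 7, 1], [4, 2]]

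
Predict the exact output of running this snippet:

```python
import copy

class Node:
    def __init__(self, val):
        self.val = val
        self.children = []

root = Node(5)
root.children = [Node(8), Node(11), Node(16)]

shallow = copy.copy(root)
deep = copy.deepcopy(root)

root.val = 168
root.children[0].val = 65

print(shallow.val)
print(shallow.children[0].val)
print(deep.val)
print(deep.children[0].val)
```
5
65
5
8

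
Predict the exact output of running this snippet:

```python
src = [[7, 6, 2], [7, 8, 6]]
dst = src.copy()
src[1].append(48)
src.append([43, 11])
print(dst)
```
[[7, 6, 2], [7, 8, 6, 48]]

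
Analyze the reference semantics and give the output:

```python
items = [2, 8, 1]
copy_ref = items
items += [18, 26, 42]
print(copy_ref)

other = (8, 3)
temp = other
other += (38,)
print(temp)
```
[2, 8, 1, 18, 26, 42]
(8, 3)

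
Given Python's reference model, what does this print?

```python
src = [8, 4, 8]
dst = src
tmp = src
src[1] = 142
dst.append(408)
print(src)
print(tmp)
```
[8, 142, 8, 408]
[8, 142, 8, 408]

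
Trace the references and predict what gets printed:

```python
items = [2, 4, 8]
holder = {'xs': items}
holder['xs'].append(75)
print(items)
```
[2, 4, 8, 75]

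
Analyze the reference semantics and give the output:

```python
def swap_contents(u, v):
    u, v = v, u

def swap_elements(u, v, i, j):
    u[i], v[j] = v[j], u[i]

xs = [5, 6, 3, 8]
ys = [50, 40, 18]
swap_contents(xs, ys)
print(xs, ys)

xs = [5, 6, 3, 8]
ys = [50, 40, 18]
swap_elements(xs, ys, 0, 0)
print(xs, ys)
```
[5, 6, 3, 8] [50, 40, 18]
[50, 6, 3, 8] [5, 40, 18]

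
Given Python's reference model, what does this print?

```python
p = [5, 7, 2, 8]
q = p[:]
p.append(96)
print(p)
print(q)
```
[5, 7, 2, 8, 96]
[5, 7, 2, 8]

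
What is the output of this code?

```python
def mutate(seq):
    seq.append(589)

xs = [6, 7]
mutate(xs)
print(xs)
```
[6, 7, 589]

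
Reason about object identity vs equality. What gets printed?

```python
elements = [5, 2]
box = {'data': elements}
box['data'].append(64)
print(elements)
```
[5, 2, 64]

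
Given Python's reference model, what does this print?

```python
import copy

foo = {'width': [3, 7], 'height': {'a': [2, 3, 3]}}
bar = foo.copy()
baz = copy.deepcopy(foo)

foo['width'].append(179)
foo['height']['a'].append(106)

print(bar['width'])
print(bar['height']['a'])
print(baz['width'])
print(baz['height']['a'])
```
[3, 7, 179]
[2, 3, 3, 106]
[3, 7]
[2, 3, 3]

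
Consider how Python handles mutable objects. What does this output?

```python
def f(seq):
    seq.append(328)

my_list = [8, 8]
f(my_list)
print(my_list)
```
[8, 8, 328]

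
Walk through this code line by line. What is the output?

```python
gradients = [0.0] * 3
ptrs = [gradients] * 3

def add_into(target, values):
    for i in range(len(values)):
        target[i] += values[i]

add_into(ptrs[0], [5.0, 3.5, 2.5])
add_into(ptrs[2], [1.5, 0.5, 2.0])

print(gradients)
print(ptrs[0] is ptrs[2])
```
[6.5, 4.0, 4.5]
True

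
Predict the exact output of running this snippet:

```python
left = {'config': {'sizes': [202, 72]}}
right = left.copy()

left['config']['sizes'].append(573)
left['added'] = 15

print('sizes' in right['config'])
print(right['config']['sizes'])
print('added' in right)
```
True
[202, 72, 573]
False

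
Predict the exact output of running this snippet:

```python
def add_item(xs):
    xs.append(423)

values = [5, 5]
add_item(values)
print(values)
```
[5, 5, 423]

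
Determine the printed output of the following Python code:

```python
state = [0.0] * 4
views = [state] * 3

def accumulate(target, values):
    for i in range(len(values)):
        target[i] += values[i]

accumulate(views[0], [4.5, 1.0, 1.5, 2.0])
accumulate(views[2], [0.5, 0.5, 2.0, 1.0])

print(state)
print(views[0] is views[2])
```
[5.0, 1.5, 3.5, 3.0]
True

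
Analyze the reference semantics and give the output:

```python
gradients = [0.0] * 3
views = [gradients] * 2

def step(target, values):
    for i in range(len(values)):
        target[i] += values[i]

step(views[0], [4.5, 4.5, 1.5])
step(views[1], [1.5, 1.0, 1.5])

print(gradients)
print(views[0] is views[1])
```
[6.0, 5.5, 3.0]
True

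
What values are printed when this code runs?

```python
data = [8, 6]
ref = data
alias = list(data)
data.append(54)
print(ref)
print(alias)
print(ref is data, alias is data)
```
[8, 6, 54]
[8, 6]
True False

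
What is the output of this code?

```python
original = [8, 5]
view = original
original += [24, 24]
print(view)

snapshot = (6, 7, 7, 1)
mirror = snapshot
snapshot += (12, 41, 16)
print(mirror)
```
[8, 5, 24, 24]
(6, 7, 7, 1)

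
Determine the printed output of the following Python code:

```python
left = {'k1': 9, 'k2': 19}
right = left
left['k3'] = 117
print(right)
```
{'k1': 9, 'k2': 19, 'k3': 117}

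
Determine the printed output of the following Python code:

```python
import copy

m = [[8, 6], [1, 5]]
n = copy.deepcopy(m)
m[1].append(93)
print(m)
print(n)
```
[[8, 6], [1, 5, 93]]
[[8, 6], [1, 5]]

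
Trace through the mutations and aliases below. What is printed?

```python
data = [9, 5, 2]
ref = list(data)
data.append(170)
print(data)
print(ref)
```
[9, 5, 2, 170]
[9, 5, 2]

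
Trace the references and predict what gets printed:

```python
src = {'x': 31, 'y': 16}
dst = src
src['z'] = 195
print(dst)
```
{'x': 31, 'y': 16, 'z': 195}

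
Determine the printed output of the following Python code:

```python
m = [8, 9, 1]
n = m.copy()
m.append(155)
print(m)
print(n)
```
[8, 9, 1, 155]
[8, 9, 1]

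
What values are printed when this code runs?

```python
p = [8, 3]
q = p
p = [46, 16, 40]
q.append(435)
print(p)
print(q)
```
[46, 16, 40]
[8, 3, 435]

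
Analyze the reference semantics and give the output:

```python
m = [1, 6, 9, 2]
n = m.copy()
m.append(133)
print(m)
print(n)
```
[1, 6, 9, 2, 133]
[1, 6, 9, 2]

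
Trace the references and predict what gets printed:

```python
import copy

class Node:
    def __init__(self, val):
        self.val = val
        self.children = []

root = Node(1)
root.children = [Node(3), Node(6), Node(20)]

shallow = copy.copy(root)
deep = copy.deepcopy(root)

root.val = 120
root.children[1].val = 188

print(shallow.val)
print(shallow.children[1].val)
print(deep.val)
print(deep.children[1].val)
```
1
188
1
6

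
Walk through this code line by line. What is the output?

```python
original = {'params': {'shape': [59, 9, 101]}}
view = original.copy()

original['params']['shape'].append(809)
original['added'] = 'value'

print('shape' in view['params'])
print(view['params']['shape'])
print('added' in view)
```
True
[59, 9, 101, 809]
False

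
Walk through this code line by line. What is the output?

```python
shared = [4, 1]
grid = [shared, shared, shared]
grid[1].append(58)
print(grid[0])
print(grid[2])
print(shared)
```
[4, 1, 58]
[4, 1, 58]
[4, 1, 58]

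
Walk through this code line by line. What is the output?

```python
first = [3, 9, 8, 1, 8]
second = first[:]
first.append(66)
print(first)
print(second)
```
[3, 9, 8, 1, 8, 66]
[3, 9, 8, 1, 8]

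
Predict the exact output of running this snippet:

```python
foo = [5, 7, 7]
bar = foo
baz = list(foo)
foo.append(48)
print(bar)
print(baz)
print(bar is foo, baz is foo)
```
[5, 7, 7, 48]
[5, 7, 7]
True False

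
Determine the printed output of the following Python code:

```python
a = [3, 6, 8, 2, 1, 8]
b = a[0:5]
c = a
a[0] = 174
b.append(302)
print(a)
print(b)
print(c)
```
[174, 6, 8, 2, 1, 8]
[3, 6, 8, 2, 1, 302]
[174, 6, 8, 2, 1, 8]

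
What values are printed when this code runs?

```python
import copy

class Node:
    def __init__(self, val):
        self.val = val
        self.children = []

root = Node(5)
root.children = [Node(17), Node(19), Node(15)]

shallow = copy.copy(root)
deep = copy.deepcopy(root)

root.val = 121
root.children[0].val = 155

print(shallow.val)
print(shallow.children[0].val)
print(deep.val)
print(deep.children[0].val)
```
5
155
5
17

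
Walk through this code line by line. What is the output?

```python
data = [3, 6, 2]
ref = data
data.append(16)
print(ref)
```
[3, 6, 2, 16]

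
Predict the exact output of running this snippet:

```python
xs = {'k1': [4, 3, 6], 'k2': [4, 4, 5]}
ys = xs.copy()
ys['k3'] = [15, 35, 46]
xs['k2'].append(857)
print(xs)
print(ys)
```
{'k1': [4, 3, 6], 'k2': [4, 4, 5, 857]}
{'k1': [4, 3, 6], 'k2': [4, 4, 5, 857], 'k3': [15, 35, 46]}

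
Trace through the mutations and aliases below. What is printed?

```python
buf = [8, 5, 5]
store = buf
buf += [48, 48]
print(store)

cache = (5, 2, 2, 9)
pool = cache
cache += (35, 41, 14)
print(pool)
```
[8, 5, 5, 48, 48]
(5, 2, 2, 9)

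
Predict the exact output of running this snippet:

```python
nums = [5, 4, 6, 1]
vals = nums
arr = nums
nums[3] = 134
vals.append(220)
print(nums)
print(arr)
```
[5, 4, 6, 134, 220]
[5, 4, 6, 134, 220]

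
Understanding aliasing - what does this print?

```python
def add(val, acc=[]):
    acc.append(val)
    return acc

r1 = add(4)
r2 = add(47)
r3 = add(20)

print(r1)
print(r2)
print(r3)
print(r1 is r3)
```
[4, 47, 20]
[4, 47, 20]
[4, 47, 20]
True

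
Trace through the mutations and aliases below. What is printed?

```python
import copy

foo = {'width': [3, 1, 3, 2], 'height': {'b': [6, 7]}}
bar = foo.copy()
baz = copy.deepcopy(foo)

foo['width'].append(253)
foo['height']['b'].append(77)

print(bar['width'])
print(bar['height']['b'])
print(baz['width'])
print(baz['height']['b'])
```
[3, 1, 3, 2, 253]
[6, 7, 77]
[3, 1, 3, 2]
[6, 7]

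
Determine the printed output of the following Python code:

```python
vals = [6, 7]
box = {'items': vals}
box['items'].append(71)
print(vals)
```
[6, 7, 71]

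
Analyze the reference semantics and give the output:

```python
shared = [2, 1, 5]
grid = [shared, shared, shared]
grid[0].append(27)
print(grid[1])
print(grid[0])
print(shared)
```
[2, 1, 5, 27]
[2, 1, 5, 27]
[2, 1, 5, 27]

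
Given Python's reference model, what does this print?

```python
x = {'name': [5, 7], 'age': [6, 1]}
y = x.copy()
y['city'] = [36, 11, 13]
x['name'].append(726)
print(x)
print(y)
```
{'name': [5, 7, 726], 'age': [6, 1]}
{'name': [5, 7, 726], 'age': [6, 1], 'city': [36, 11, 13]}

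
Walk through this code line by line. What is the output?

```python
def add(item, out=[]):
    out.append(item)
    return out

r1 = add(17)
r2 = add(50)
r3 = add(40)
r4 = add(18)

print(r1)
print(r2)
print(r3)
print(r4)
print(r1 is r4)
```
[17, 50, 40, 18]
[17, 50, 40, 18]
[17, 50, 40, 18]
[17, 50, 40, 18]
True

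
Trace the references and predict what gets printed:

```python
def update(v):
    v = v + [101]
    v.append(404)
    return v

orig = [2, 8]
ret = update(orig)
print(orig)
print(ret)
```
[2, 8]
[2, 8, 101, 404]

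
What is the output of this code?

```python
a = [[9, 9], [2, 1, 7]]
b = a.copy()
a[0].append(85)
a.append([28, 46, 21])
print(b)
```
[[9, 9, 85], [2, 1, 7]]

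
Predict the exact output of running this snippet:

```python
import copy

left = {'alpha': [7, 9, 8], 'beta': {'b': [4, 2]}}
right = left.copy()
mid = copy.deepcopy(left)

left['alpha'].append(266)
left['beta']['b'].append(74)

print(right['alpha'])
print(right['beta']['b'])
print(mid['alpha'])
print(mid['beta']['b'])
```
[7, 9, 8, 266]
[4, 2, 74]
[7, 9, 8]
[4, 2]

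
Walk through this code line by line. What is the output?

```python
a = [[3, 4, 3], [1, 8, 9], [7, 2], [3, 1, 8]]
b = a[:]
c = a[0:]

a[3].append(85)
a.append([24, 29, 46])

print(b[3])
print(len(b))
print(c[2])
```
[3, 1, 8, 85]
4
[7, 2]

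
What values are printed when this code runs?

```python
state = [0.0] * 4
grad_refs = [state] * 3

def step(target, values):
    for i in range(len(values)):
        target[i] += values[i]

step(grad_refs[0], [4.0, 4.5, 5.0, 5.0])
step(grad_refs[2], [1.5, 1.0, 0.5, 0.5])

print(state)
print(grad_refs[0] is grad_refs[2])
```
[5.5, 5.5, 5.5, 5.5]
True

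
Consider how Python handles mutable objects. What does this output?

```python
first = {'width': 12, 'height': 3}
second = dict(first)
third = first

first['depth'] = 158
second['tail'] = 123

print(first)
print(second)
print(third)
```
{'width': 12, 'height': 3, 'depth': 158}
{'width': 12, 'height': 3, 'tail': 123}
{'width': 12, 'height': 3, 'depth': 158}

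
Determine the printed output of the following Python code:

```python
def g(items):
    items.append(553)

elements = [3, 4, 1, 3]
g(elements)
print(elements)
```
[3, 4, 1, 3, 553]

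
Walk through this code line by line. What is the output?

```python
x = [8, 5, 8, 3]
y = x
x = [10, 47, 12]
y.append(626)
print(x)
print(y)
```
[10, 47, 12]
[8, 5, 8, 3, 626]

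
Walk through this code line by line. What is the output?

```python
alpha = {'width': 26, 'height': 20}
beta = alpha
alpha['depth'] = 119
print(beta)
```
{'width': 26, 'height': 20, 'depth': 119}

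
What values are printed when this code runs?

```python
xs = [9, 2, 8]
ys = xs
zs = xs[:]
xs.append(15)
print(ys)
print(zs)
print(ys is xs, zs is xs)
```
[9, 2, 8, 15]
[9, 2, 8]
True False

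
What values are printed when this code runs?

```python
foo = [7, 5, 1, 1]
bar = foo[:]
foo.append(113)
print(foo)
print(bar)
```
[7, 5, 1, 1, 113]
[7, 5, 1, 1]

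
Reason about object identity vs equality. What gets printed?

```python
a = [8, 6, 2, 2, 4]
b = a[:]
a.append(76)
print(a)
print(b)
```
[8, 6, 2, 2, 4, 76]
[8, 6, 2, 2, 4]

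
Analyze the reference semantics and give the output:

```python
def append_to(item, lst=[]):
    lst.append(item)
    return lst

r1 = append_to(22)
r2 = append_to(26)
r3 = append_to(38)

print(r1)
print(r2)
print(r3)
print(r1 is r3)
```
[22, 26, 38]
[22, 26, 38]
[22, 26, 38]
True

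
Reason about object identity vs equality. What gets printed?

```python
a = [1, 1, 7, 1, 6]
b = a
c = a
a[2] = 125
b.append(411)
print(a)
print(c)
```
[1, 1, 125, 1, 6, 411]
[1, 1, 125, 1, 6, 411]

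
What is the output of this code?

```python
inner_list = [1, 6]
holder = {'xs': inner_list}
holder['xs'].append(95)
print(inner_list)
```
[1, 6, 95]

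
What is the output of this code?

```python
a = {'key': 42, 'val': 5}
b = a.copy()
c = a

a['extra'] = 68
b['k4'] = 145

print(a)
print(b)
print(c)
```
{'key': 42, 'val': 5, 'extra': 68}
{'key': 42, 'val': 5, 'k4': 145}
{'key': 42, 'val': 5, 'extra': 68}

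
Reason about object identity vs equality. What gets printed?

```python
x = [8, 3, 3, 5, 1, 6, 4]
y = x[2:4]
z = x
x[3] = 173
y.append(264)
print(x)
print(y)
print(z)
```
[8, 3, 3, 173, 1, 6, 4]
[3, 5, 264]
[8, 3, 3, 173, 1, 6, 4]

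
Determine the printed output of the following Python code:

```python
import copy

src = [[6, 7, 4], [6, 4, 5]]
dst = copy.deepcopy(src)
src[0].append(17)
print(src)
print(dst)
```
[[6, 7, 4, 17], [6, 4, 5]]
[[6, 7, 4], [6, 4, 5]]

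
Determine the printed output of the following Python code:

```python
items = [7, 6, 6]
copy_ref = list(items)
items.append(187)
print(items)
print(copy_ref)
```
[7, 6, 6, 187]
[7, 6, 6]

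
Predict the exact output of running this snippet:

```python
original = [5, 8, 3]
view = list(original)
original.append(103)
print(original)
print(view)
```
[5, 8, 3, 103]
[5, 8, 3]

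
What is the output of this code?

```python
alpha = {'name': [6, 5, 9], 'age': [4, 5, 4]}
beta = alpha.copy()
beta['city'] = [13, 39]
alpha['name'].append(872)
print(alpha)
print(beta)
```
{'name': [6, 5, 9, 872], 'age': [4, 5, 4]}
{'name': [6, 5, 9, 872], 'age': [4, 5, 4], 'city': [13, 39]}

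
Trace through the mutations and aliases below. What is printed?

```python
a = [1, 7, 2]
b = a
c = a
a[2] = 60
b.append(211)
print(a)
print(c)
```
[1, 7, 60, 211]
[1, 7, 60, 211]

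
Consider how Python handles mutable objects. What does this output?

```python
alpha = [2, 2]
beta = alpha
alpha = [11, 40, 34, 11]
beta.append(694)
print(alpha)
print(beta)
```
[11, 40, 34, 11]
[2, 2, 694]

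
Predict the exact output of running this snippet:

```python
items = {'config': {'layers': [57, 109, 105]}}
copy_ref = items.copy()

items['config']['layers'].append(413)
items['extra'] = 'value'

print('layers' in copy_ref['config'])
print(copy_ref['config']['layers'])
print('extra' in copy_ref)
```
True
[57, 109, 105, 413]
False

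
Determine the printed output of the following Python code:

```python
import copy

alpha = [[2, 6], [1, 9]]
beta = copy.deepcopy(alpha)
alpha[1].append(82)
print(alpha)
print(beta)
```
[[2, 6], [1, 9, 82]]
[[2, 6], [1, 9]]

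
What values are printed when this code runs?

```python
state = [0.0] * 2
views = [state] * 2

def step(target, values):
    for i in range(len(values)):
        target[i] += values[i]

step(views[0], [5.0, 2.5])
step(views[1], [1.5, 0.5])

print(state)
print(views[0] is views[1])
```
[6.5, 3.0]
True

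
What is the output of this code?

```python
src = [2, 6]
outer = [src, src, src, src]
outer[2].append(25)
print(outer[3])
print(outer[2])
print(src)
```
[2, 6, 25]
[2, 6, 25]
[2, 6, 25]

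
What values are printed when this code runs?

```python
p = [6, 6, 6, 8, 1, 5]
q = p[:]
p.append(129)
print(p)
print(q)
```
[6, 6, 6, 8, 1, 5, 129]
[6, 6, 6, 8, 1, 5]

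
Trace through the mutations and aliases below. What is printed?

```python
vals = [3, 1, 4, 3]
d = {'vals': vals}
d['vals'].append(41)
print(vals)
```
[3, 1, 4, 3, 41]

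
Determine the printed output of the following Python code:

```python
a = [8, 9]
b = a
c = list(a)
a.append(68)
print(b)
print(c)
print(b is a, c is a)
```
[8, 9, 68]
[8, 9]
True False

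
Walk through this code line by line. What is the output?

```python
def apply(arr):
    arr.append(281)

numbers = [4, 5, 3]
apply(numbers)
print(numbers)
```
[4, 5, 3, 281]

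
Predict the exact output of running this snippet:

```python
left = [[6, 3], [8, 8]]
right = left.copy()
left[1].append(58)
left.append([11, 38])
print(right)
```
[[6, 3], [8, 8, 58]]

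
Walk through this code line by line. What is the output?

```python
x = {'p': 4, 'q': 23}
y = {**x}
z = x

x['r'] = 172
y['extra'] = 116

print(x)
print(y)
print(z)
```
{'p': 4, 'q': 23, 'r': 172}
{'p': 4, 'q': 23, 'extra': 116}
{'p': 4, 'q': 23, 'r': 172}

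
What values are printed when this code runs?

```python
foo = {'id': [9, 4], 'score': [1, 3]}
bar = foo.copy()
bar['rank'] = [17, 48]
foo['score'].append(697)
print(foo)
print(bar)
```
{'id': [9, 4], 'score': [1, 3, 697]}
{'id': [9, 4], 'score': [1, 3, 697], 'rank': [17, 48]}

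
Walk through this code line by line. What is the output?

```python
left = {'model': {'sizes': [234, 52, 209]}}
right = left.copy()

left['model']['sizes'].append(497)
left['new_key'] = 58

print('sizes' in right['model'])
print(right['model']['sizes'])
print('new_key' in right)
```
True
[234, 52, 209, 497]
False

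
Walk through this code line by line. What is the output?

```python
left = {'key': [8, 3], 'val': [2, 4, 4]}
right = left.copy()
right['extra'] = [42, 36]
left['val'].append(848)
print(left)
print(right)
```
{'key': [8, 3], 'val': [2, 4, 4, 848]}
{'key': [8, 3], 'val': [2, 4, 4, 848], 'extra': [42, 36]}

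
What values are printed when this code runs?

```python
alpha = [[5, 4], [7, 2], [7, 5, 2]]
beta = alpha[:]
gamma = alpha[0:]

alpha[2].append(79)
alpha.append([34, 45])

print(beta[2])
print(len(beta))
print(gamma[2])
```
[7, 5, 2, 79]
3
[7, 5, 2, 79]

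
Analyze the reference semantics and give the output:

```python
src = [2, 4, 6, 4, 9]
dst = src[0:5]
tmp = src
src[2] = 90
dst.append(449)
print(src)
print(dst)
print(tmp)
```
[2, 4, 90, 4, 9]
[2, 4, 6, 4, 9, 449]
[2, 4, 90, 4, 9]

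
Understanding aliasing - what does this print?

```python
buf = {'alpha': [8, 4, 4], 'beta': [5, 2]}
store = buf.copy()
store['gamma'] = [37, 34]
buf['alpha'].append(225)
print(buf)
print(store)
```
{'alpha': [8, 4, 4, 225], 'beta': [5, 2]}
{'alpha': [8, 4, 4, 225], 'beta': [5, 2], 'gamma': [37, 34]}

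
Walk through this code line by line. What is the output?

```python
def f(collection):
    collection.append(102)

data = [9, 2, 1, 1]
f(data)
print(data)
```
[9, 2, 1, 1, 102]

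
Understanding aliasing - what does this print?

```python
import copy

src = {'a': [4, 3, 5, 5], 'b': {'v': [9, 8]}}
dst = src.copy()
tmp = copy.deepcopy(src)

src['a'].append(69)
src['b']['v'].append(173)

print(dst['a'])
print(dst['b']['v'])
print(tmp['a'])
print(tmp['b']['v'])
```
[4, 3, 5, 5, 69]
[9, 8, 173]
[4, 3, 5, 5]
[9, 8]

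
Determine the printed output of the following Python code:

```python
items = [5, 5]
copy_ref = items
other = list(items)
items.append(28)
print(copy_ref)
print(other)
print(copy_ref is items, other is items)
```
[5, 5, 28]
[5, 5]
True False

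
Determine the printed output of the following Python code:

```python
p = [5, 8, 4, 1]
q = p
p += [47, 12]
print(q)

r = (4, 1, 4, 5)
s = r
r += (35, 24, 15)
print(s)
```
[5, 8, 4, 1, 47, 12]
(4, 1, 4, 5)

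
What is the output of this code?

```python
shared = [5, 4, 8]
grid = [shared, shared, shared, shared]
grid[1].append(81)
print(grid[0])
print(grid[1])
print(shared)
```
[5, 4, 8, 81]
[5, 4, 8, 81]
[5, 4, 8, 81]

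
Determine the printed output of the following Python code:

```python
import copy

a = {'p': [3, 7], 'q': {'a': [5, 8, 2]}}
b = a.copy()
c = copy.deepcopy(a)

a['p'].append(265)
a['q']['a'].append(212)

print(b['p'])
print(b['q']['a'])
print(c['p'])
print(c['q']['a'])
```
[3, 7, 265]
[5, 8, 2, 212]
[3, 7]
[5, 8, 2]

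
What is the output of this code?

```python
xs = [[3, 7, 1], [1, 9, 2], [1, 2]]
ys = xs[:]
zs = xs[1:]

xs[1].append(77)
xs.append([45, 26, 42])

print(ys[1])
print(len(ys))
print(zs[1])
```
[1, 9, 2, 77]
3
[1, 2]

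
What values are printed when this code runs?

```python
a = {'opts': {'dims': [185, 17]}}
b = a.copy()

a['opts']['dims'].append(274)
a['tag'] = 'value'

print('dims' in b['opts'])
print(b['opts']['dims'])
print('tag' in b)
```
True
[185, 17, 274]
False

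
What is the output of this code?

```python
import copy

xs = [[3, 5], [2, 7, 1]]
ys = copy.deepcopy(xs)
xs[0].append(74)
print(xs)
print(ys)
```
[[3, 5, 74], [2, 7, 1]]
[[3, 5], [2, 7, 1]]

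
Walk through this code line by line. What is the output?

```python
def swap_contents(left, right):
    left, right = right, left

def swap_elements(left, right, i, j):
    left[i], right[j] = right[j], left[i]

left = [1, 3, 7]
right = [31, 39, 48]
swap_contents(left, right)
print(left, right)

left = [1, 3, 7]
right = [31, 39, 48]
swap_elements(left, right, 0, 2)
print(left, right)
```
[1, 3, 7] [31, 39, 48]
[48, 3, 7] [31, 39, 1]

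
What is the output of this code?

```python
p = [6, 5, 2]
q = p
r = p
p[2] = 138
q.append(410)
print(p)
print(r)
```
[6, 5, 138, 410]
[6, 5, 138, 410]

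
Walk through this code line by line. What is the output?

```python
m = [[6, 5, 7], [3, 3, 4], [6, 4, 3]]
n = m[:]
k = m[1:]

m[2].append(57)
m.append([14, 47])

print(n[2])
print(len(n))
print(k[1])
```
[6, 4, 3, 57]
3
[6, 4, 3, 57]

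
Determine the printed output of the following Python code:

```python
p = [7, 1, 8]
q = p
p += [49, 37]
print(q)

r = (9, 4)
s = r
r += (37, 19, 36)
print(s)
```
[7, 1, 8, 49, 37]
(9, 4)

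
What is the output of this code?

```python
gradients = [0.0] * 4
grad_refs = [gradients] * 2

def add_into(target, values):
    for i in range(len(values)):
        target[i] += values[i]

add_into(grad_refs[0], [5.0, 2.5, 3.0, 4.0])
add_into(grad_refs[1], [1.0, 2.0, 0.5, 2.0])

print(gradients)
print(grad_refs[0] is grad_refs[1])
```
[6.0, 4.5, 3.5, 6.0]
True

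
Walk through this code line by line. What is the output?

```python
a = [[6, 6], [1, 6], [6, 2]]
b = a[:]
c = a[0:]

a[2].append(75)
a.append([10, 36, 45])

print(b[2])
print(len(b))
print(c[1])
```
[6, 2, 75]
3
[1, 6]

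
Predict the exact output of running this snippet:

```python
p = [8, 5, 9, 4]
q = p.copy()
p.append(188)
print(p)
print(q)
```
[8, 5, 9, 4, 188]
[8, 5, 9, 4]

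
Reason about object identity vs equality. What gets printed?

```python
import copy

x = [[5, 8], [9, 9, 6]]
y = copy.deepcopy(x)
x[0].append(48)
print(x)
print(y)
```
[[5, 8, 48], [9, 9, 6]]
[[5, 8], [9, 9, 6]]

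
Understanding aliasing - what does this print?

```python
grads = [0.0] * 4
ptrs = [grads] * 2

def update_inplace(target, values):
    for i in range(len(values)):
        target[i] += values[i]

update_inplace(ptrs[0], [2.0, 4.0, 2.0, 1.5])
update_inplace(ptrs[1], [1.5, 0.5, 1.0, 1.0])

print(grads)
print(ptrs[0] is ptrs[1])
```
[3.5, 4.5, 3.0, 2.5]
True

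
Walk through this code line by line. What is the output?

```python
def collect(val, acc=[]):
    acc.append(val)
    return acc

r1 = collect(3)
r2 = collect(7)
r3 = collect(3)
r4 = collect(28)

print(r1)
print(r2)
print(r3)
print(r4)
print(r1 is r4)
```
[3, 7, 3, 28]
[3, 7, 3, 28]
[3, 7, 3, 28]
[3, 7, 3, 28]
True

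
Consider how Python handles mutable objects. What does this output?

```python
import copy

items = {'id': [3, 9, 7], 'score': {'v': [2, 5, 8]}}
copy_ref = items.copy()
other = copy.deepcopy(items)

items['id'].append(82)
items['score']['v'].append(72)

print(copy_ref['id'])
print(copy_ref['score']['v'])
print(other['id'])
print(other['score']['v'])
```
[3, 9, 7, 82]
[2, 5, 8, 72]
[3, 9, 7]
[2, 5, 8]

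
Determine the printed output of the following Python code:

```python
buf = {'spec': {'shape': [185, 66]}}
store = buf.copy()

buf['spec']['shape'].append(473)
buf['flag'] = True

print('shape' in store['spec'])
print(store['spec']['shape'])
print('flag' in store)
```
True
[185, 66, 473]
False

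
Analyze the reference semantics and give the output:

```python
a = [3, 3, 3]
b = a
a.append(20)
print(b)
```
[3, 3, 3, 20]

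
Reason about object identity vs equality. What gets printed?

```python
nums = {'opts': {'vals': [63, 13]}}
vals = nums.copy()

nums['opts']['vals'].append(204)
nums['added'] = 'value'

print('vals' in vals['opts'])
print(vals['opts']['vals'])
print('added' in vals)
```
True
[63, 13, 204]
False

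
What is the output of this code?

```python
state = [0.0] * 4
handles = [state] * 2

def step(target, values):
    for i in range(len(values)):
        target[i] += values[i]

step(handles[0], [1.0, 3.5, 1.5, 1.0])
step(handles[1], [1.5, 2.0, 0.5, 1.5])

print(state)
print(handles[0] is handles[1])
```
[2.5, 5.5, 2.0, 2.5]
True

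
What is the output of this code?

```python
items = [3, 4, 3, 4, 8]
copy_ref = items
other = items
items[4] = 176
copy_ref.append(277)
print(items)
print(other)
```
[3, 4, 3, 4, 176, 277]
[3, 4, 3, 4, 176, 277]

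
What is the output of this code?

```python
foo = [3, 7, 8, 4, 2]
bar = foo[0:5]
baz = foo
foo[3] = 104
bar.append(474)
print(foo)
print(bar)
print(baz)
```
[3, 7, 8, 104, 2]
[3, 7, 8, 4, 2, 474]
[3, 7, 8, 104, 2]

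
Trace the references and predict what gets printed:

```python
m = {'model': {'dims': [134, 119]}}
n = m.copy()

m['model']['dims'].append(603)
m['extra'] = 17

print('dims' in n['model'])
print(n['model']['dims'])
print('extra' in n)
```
True
[134, 119, 603]
False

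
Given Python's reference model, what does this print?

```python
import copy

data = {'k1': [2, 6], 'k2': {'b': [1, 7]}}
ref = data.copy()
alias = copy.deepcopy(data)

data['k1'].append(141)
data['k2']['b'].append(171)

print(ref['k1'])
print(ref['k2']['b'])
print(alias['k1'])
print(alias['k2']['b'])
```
[2, 6, 141]
[1, 7, 171]
[2, 6]
[1, 7]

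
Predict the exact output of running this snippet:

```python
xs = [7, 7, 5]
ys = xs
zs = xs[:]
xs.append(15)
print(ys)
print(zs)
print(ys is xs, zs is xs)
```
[7, 7, 5, 15]
[7, 7, 5]
True False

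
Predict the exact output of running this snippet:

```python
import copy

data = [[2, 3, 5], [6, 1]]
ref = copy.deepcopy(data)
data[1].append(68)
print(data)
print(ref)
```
[[2, 3, 5], [6, 1, 68]]
[[2, 3, 5], [6, 1]]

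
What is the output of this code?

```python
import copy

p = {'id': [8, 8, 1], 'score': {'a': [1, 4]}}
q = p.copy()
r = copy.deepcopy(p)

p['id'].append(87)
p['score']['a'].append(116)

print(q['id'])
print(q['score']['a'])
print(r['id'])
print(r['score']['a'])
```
[8, 8, 1, 87]
[1, 4, 116]
[8, 8, 1]
[1, 4]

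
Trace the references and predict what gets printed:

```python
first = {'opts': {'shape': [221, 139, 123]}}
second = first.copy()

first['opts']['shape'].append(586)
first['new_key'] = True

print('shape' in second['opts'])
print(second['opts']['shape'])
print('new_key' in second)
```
True
[221, 139, 123, 586]
False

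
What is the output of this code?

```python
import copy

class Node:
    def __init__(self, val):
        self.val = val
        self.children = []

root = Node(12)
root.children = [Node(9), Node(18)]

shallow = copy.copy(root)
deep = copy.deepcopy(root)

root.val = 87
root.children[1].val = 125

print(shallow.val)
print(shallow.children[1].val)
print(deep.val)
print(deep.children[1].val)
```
12
125
12
18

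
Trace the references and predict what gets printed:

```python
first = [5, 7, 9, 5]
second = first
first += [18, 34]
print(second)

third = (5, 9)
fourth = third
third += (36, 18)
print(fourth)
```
[5, 7, 9, 5, 18, 34]
(5, 9)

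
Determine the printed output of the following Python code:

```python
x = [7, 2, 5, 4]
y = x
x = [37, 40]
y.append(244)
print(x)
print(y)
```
[37, 40]
[7, 2, 5, 4, 244]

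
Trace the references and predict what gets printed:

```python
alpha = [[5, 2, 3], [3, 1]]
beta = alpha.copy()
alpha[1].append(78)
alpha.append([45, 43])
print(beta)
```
[[5, 2, 3], [3, 1, 78]]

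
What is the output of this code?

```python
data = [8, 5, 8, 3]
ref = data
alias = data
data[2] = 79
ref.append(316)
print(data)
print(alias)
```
[8, 5, 79, 3, 316]
[8, 5, 79, 3, 316]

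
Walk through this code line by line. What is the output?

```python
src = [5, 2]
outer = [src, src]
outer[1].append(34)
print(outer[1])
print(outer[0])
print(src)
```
[5, 2, 34]
[5, 2, 34]
[5, 2, 34]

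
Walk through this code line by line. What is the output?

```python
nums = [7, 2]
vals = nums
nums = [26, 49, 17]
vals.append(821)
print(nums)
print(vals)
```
[26, 49, 17]
[7, 2, 821]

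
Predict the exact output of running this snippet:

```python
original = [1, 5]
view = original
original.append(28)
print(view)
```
[1, 5, 28]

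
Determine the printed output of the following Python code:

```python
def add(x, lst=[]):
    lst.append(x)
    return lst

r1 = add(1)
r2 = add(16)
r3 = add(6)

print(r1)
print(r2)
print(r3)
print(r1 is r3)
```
[1, 16, 6]
[1, 16, 6]
[1, 16, 6]
True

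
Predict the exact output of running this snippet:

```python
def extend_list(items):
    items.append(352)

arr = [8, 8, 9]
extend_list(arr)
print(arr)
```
[8, 8, 9, 352]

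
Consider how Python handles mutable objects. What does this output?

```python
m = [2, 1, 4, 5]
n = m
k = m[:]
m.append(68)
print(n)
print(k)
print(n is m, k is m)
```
[2, 1, 4, 5, 68]
[2, 1, 4, 5]
True False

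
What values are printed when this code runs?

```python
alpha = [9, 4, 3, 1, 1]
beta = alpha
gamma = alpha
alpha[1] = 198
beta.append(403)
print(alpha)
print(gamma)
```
[9, 198, 3, 1, 1, 403]
[9, 198, 3, 1, 1, 403]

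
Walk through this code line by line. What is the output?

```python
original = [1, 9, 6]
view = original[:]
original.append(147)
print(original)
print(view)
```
[1, 9, 6, 147]
[1, 9, 6]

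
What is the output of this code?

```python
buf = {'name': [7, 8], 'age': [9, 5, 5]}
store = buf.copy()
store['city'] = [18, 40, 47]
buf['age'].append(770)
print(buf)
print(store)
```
{'name': [7, 8], 'age': [9, 5, 5, 770]}
{'name': [7, 8], 'age': [9, 5, 5, 770], 'city': [18, 40, 47]}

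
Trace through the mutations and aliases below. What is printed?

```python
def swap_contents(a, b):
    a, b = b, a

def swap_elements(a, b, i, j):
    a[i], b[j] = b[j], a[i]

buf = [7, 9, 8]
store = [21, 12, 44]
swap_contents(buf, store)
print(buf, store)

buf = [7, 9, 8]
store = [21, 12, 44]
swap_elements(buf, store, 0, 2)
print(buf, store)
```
[7, 9, 8] [21, 12, 44]
[44, 9, 8] [21, 12, 7]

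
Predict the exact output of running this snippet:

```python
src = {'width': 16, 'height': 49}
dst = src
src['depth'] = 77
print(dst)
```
{'width': 16, 'height': 49, 'depth': 77}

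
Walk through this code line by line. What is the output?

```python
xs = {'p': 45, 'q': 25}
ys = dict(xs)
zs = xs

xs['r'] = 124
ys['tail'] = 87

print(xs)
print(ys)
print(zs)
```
{'p': 45, 'q': 25, 'r': 124}
{'p': 45, 'q': 25, 'tail': 87}
{'p': 45, 'q': 25, 'r': 124}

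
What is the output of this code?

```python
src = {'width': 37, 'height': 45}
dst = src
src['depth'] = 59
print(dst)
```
{'width': 37, 'height': 45, 'depth': 59}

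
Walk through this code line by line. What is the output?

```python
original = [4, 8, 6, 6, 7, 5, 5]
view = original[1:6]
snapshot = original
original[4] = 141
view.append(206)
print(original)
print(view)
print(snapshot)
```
[4, 8, 6, 6, 141, 5, 5]
[8, 6, 6, 7, 5, 206]
[4, 8, 6, 6, 141, 5, 5]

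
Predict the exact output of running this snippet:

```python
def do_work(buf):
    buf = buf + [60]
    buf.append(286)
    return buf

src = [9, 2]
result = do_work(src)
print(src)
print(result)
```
[9, 2]
[9, 2, 60, 286]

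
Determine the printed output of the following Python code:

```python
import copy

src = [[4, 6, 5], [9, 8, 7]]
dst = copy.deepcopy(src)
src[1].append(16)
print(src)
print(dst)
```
[[4, 6, 5], [9, 8, 7, 16]]
[[4, 6, 5], [9, 8, 7]]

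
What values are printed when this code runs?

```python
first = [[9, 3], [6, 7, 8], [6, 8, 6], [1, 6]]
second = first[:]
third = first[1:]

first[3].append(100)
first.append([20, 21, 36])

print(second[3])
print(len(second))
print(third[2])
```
[1, 6, 100]
4
[1, 6, 100]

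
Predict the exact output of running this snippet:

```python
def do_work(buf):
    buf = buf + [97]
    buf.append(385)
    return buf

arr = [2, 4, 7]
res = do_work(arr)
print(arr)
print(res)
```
[2, 4, 7]
[2, 4, 7, 97, 385]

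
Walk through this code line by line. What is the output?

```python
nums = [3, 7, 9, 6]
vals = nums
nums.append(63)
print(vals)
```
[3, 7, 9, 6, 63]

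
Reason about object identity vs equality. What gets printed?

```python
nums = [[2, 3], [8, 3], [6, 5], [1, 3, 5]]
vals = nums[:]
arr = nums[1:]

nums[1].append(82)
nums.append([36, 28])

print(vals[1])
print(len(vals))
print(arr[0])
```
[8, 3, 82]
4
[8, 3, 82]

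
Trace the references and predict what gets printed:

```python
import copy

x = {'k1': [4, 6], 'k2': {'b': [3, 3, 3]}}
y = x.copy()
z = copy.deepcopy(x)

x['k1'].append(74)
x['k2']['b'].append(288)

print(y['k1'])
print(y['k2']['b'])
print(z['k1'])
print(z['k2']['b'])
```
[4, 6, 74]
[3, 3, 3, 288]
[4, 6]
[3, 3, 3]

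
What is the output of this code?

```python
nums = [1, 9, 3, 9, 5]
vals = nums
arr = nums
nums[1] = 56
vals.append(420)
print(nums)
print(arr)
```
[1, 56, 3, 9, 5, 420]
[1, 56, 3, 9, 5, 420]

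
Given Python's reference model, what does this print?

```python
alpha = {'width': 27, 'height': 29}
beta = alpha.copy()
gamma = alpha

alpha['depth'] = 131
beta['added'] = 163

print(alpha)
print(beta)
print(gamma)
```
{'width': 27, 'height': 29, 'depth': 131}
{'width': 27, 'height': 29, 'added': 163}
{'width': 27, 'height': 29, 'depth': 131}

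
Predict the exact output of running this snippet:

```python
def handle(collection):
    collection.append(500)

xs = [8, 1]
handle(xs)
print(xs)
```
[8, 1, 500]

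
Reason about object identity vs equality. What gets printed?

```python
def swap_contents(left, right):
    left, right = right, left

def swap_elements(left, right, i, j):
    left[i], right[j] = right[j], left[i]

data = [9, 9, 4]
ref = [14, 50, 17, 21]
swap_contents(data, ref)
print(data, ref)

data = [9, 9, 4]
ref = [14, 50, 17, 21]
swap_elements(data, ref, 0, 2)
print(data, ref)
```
[9, 9, 4] [14, 50, 17, 21]
[17, 9, 4] [14, 50, 9, 21]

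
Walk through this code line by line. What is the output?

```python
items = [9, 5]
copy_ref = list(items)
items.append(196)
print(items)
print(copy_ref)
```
[9, 5, 196]
[9, 5]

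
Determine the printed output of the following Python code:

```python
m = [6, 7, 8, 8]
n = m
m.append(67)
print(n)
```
[6, 7, 8, 8, 67]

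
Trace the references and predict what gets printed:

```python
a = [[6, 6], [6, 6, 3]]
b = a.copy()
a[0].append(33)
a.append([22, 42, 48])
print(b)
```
[[6, 6, 33], [6, 6, 3]]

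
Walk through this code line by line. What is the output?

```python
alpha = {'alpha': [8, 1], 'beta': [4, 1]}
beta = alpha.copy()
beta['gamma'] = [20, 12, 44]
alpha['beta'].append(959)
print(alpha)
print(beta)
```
{'alpha': [8, 1], 'beta': [4, 1, 959]}
{'alpha': [8, 1], 'beta': [4, 1, 959], 'gamma': [20, 12, 44]}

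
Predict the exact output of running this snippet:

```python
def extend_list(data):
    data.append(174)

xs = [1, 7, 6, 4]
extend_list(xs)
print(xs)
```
[1, 7, 6, 4, 174]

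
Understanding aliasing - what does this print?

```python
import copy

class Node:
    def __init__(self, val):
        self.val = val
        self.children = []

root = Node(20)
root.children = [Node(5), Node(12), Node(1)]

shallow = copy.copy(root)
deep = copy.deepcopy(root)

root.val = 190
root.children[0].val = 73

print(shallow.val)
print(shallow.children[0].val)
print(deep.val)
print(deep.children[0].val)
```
20
73
20
5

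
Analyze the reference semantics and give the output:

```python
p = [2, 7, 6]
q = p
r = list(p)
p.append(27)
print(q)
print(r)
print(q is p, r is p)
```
[2, 7, 6, 27]
[2, 7, 6]
True False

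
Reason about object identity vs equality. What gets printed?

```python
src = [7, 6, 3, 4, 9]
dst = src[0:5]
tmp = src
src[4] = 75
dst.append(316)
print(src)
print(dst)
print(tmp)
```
[7, 6, 3, 4, 75]
[7, 6, 3, 4, 9, 316]
[7, 6, 3, 4, 75]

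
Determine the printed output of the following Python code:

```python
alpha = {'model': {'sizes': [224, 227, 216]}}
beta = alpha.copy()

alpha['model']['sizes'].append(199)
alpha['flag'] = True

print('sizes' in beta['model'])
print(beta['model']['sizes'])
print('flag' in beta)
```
True
[224, 227, 216, 199]
False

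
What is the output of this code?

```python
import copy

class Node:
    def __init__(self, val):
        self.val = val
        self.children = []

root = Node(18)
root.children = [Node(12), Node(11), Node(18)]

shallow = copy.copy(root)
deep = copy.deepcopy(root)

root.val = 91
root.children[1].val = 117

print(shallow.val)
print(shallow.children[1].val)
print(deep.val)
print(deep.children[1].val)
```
18
117
18
11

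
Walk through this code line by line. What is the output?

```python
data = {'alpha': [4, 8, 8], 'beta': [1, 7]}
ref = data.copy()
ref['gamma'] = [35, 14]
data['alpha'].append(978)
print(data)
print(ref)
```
{'alpha': [4, 8, 8, 978], 'beta': [1, 7]}
{'alpha': [4, 8, 8, 978], 'beta': [1, 7], 'gamma': [35, 14]}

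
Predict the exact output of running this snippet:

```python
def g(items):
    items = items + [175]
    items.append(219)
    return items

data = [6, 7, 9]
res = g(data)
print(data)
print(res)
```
[6, 7, 9]
[6, 7, 9, 175, 219]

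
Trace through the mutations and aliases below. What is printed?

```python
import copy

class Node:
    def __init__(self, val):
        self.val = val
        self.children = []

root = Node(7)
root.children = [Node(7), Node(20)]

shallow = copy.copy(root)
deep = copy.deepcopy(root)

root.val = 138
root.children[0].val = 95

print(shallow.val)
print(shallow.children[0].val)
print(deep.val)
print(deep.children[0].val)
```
7
95
7
7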